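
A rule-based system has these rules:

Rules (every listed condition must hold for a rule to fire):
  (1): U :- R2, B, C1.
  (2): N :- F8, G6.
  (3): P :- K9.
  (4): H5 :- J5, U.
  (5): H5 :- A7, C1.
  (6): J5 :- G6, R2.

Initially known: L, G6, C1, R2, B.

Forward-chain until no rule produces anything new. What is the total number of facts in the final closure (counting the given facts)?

8

Round 1 fires (1), (6), giving U, J5.
Round 2 fires (4), giving H5.
Closure: {B, C1, G6, H5, J5, L, R2, U} — 8 facts.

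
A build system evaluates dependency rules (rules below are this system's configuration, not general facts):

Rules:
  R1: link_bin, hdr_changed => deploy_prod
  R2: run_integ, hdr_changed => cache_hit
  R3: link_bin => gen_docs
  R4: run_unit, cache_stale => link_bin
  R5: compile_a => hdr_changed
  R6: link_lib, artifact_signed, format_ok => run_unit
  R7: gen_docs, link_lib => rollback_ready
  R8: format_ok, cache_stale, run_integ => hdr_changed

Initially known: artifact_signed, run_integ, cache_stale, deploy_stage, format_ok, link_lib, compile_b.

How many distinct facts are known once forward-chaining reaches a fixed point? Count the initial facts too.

14

Round 1 — R6, R8, derive run_unit, hdr_changed.
Round 2 — R2, R4, derive cache_hit, link_bin.
Round 3 — R1, R3, derive deploy_prod, gen_docs.
Round 4 — R7, derive rollback_ready.
Closure: {artifact_signed, cache_hit, cache_stale, compile_b, deploy_prod, deploy_stage, format_ok, gen_docs, hdr_changed, link_bin, link_lib, rollback_ready, run_integ, run_unit} — 14 facts.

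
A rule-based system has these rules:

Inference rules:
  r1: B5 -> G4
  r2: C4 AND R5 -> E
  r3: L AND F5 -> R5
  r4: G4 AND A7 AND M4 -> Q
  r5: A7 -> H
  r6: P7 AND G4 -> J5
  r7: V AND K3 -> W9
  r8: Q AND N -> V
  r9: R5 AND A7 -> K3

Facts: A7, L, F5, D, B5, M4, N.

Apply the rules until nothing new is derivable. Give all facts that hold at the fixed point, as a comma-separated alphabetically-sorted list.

A7, B5, D, F5, G4, H, K3, L, M4, N, Q, R5, V, W9

Round 1 fires r1, r3, r5, giving G4, R5, H.
Round 2 fires r4, r9, giving Q, K3.
Round 3 fires r8, giving V.
Round 4 fires r7, giving W9.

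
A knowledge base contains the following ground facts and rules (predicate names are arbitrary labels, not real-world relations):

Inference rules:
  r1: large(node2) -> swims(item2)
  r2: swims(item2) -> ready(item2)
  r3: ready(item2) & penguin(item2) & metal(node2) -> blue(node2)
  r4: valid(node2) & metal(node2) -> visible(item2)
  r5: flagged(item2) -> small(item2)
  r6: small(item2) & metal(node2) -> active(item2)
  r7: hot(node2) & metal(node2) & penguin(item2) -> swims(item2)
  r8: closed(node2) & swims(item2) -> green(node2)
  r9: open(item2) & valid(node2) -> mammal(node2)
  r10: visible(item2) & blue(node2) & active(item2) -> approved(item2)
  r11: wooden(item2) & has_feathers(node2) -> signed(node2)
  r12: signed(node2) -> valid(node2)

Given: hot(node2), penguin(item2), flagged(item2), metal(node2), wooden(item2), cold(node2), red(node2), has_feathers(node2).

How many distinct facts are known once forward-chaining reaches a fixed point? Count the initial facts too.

Round 1: r5 [flagged(item2) -> small(item2)]; r7 [hot(node2) & metal(node2) & penguin(item2) -> swims(item2)]; r11 [wooden(item2) & has_feathers(node2) -> signed(node2)]. Adds small(item2), swims(item2), signed(node2).
Round 2: r2 [swims(item2) -> ready(item2)]; r6 [small(item2) & metal(node2) -> active(item2)]; r12 [signed(node2) -> valid(node2)]. Adds ready(item2), active(item2), valid(node2).
Round 3: r3 [ready(item2) & penguin(item2) & metal(node2) -> blue(node2)]; r4 [valid(node2) & metal(node2) -> visible(item2)]. Adds blue(node2), visible(item2).
Round 4: r10 [visible(item2) & blue(node2) & active(item2) -> approved(item2)]. Adds approved(item2).
Closure: {active(item2), approved(item2), blue(node2), cold(node2), flagged(item2), has_feathers(node2), hot(node2), metal(node2), penguin(item2), ready(item2), red(node2), signed(node2), small(item2), swims(item2), valid(node2), visible(item2), wooden(item2)} — 17 facts.

17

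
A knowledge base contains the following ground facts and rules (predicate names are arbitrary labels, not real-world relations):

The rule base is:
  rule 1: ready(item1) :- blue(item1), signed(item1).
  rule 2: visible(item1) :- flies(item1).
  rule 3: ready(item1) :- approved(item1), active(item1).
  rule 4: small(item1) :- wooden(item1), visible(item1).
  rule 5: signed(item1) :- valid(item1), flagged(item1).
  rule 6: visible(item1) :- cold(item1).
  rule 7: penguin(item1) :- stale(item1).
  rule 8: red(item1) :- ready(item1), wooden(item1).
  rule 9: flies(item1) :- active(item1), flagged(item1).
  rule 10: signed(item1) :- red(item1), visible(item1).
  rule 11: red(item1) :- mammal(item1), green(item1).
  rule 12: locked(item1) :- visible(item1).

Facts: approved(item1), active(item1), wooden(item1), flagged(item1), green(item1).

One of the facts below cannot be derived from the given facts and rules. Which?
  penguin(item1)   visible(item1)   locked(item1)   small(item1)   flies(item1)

Round 1 — rule 3, rule 9, derive ready(item1), flies(item1).
Round 2 — rule 2, rule 8, derive visible(item1), red(item1).
Round 3 — rule 4, rule 10, rule 12, derive small(item1), signed(item1), locked(item1).
Derived: visible(item1) (round 2), flies(item1) (round 1), small(item1) (round 3), locked(item1) (round 3). penguin(item1) never appears in any round.

penguin(item1)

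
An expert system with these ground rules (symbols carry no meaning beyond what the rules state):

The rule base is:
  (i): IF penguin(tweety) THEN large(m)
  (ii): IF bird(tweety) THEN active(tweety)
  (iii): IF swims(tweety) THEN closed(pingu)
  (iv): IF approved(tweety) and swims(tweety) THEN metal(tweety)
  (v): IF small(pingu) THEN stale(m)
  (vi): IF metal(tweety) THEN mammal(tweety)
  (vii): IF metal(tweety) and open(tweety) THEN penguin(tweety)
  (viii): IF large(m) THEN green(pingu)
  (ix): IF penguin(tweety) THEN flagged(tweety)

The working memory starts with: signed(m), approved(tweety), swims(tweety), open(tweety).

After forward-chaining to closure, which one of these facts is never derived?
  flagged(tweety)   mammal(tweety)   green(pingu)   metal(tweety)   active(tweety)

active(tweety)

Round 1 — (iii), (iv), derive closed(pingu), metal(tweety).
Round 2 — (vi), (vii), derive mammal(tweety), penguin(tweety).
Round 3 — (i), (ix), derive large(m), flagged(tweety).
Round 4 — (viii), derive green(pingu).
Derived: mammal(tweety) (round 2), flagged(tweety) (round 3), metal(tweety) (round 1), green(pingu) (round 4). active(tweety) never appears in any round.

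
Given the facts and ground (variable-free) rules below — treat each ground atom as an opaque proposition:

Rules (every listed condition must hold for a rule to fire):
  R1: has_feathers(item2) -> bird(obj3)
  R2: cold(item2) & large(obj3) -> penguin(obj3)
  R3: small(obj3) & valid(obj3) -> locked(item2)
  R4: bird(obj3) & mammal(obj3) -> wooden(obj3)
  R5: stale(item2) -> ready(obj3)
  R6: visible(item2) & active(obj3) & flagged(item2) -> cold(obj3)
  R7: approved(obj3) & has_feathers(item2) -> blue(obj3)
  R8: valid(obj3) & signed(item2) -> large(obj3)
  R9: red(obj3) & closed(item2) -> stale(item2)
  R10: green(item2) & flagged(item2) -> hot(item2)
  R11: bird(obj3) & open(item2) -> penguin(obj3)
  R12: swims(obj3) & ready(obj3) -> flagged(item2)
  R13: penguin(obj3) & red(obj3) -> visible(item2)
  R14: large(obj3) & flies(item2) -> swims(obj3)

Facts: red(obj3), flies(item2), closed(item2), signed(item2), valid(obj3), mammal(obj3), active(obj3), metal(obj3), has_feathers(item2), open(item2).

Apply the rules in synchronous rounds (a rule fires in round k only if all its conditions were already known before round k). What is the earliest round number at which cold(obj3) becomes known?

4

Round 1 — R1, R8, R9, derive bird(obj3), large(obj3), stale(item2).
Round 2 — R4, R5, R11, R14, derive wooden(obj3), ready(obj3), penguin(obj3), swims(obj3).
Round 3 — R12, R13, derive flagged(item2), visible(item2).
Round 4 — R6, derive cold(obj3).
cold(obj3) first appears in round 4.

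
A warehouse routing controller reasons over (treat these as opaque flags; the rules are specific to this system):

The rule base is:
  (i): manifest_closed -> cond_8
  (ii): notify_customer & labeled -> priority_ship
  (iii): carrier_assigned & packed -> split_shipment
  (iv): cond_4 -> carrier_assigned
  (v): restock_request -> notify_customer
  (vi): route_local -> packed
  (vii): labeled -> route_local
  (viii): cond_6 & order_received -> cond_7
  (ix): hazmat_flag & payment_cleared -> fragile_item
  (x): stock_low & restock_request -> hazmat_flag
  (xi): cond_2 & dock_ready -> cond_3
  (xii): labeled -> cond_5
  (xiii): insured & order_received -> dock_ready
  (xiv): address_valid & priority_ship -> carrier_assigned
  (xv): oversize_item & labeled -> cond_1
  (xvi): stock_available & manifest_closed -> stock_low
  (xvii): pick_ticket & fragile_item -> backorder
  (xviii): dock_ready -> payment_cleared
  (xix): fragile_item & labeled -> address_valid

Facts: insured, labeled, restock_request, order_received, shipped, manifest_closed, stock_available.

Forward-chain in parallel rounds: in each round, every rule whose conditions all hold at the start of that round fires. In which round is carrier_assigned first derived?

5

[1] (i) [manifest_closed -> cond_8]; (v) [restock_request -> notify_customer]; (vii) [labeled -> route_local]; (xii) [labeled -> cond_5]; (xiii) [insured & order_received -> dock_ready]; (xvi) [stock_available & manifest_closed -> stock_low]. ⇒ new: cond_8, notify_customer, route_local, cond_5, dock_ready, stock_low.
[2] (ii) [notify_customer & labeled -> priority_ship]; (vi) [route_local -> packed]; (x) [stock_low & restock_request -> hazmat_flag]; (xviii) [dock_ready -> payment_cleared]. ⇒ new: priority_ship, packed, hazmat_flag, payment_cleared.
[3] (ix) [hazmat_flag & payment_cleared -> fragile_item]. ⇒ new: fragile_item.
[4] (xix) [fragile_item & labeled -> address_valid]. ⇒ new: address_valid.
[5] (xiv) [address_valid & priority_ship -> carrier_assigned]. ⇒ new: carrier_assigned.
carrier_assigned first appears in round 5.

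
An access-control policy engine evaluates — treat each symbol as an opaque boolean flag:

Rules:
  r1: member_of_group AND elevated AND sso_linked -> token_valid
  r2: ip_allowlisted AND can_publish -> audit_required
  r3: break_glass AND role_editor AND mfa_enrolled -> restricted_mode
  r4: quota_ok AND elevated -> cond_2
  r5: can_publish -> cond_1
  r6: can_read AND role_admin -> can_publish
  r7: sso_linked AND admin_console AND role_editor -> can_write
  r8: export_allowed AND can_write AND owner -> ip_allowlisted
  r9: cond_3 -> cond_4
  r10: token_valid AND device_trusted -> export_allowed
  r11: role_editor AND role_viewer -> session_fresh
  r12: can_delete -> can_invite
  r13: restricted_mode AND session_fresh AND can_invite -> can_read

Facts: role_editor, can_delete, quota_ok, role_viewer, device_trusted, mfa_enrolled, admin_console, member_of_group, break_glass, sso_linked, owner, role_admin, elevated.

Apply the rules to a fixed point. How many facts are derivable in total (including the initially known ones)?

25

Round 1 fires r1, r3, r4, r7, r11, r12, giving token_valid, restricted_mode, cond_2, can_write, session_fresh, can_invite.
Round 2 fires r10, r13, giving export_allowed, can_read.
Round 3 fires r6, r8, giving can_publish, ip_allowlisted.
Round 4 fires r2, r5, giving audit_required, cond_1.
Closure: {admin_console, audit_required, break_glass, can_delete, can_invite, can_publish, can_read, can_write, cond_1, cond_2, device_trusted, elevated, export_allowed, ip_allowlisted, member_of_group, mfa_enrolled, owner, quota_ok, restricted_mode, role_admin, role_editor, role_viewer, session_fresh, sso_linked, token_valid} — 25 facts.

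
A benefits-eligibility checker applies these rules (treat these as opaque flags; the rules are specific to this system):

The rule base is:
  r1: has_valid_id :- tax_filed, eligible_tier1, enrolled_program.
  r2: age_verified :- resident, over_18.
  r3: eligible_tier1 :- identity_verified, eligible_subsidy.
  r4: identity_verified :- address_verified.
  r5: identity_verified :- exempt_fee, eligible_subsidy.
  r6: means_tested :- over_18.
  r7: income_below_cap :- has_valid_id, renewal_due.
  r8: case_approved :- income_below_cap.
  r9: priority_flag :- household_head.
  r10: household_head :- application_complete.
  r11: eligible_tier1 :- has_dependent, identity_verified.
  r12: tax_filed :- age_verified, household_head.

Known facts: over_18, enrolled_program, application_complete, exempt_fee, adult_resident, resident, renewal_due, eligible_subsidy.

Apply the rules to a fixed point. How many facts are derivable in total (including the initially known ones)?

Round 1 fires r2, r5, r6, r10, giving age_verified, identity_verified, means_tested, household_head.
Round 2 fires r3, r9, r12, giving eligible_tier1, priority_flag, tax_filed.
Round 3 fires r1, giving has_valid_id.
Round 4 fires r7, giving income_below_cap.
Round 5 fires r8, giving case_approved.
Closure: {adult_resident, age_verified, application_complete, case_approved, eligible_subsidy, eligible_tier1, enrolled_program, exempt_fee, has_valid_id, household_head, identity_verified, income_below_cap, means_tested, over_18, priority_flag, renewal_due, resident, tax_filed} — 18 facts.

18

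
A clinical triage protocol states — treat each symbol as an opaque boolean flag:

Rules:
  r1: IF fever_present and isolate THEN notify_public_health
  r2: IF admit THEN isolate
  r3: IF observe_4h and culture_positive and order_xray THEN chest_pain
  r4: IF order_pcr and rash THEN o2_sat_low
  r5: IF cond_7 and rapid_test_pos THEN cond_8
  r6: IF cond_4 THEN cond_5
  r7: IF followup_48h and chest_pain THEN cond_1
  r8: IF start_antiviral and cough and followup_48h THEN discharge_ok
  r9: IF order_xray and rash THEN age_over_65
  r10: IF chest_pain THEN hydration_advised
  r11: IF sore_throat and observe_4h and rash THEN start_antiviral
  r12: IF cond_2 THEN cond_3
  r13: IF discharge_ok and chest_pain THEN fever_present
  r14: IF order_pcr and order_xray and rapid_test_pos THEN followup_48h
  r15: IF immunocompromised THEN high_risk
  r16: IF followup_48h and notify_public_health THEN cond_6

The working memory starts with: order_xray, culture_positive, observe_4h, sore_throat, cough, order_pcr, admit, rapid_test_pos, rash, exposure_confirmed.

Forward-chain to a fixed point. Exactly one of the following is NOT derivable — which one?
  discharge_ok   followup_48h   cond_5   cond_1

Round 1 — r2, r3, r4, r9, r11, r14, derive isolate, chest_pain, o2_sat_low, age_over_65, start_antiviral, followup_48h.
Round 2 — r7, r8, r10, derive cond_1, discharge_ok, hydration_advised.
Round 3 — r13, derive fever_present.
Round 4 — r1, derive notify_public_health.
Round 5 — r16, derive cond_6.
Derived: followup_48h (round 1), discharge_ok (round 2), cond_1 (round 2). cond_5 never appears in any round.

cond_5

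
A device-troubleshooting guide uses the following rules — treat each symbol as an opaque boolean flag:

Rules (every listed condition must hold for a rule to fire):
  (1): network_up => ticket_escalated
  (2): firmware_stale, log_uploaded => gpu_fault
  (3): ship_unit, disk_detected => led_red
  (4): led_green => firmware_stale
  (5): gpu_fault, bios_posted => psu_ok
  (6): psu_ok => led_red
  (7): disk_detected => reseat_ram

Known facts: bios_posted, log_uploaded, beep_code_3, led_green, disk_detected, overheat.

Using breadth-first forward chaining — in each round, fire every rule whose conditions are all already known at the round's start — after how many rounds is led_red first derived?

4

Round 1: (4) [led_green => firmware_stale]; (7) [disk_detected => reseat_ram]. Adds firmware_stale, reseat_ram.
Round 2: (2) [firmware_stale, log_uploaded => gpu_fault]. Adds gpu_fault.
Round 3: (5) [gpu_fault, bios_posted => psu_ok]. Adds psu_ok.
Round 4: (6) [psu_ok => led_red]. Adds led_red.
led_red first appears in round 4.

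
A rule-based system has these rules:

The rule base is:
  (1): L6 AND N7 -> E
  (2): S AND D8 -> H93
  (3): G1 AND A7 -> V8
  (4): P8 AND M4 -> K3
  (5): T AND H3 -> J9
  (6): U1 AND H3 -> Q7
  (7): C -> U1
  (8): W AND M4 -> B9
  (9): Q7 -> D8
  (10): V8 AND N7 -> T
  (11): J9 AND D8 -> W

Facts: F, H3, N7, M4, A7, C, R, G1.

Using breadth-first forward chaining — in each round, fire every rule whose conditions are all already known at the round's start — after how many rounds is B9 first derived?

Round 1 — (3), (7), derive V8, U1.
Round 2 — (6), (10), derive Q7, T.
Round 3 — (5), (9), derive J9, D8.
Round 4 — (11), derive W.
Round 5 — (8), derive B9.
B9 first appears in round 5.

5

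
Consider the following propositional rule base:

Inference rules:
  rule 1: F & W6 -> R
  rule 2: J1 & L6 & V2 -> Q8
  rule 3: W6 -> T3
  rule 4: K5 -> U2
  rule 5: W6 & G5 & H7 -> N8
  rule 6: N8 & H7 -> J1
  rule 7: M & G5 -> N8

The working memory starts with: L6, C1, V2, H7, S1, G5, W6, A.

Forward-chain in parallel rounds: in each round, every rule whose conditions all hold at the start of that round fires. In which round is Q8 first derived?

[1] rule 3 [W6 -> T3]; rule 5 [W6 & G5 & H7 -> N8]. ⇒ new: T3, N8.
[2] rule 6 [N8 & H7 -> J1]. ⇒ new: J1.
[3] rule 2 [J1 & L6 & V2 -> Q8]. ⇒ new: Q8.
Q8 first appears in round 3.

3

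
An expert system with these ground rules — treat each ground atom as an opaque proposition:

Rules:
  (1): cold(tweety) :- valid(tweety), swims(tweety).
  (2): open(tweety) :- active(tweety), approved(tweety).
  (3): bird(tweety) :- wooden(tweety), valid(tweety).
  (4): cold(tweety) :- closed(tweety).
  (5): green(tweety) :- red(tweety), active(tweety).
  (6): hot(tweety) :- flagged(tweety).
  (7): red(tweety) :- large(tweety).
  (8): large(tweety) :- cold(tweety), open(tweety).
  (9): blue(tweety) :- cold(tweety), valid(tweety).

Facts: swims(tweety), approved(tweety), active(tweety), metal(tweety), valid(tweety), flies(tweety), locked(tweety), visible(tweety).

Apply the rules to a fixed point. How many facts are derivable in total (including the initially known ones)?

Round 1 — (1), (2), derive cold(tweety), open(tweety).
Round 2 — (8), (9), derive large(tweety), blue(tweety).
Round 3 — (7), derive red(tweety).
Round 4 — (5), derive green(tweety).
Closure: {active(tweety), approved(tweety), blue(tweety), cold(tweety), flies(tweety), green(tweety), large(tweety), locked(tweety), metal(tweety), open(tweety), red(tweety), swims(tweety), valid(tweety), visible(tweety)} — 14 facts.

14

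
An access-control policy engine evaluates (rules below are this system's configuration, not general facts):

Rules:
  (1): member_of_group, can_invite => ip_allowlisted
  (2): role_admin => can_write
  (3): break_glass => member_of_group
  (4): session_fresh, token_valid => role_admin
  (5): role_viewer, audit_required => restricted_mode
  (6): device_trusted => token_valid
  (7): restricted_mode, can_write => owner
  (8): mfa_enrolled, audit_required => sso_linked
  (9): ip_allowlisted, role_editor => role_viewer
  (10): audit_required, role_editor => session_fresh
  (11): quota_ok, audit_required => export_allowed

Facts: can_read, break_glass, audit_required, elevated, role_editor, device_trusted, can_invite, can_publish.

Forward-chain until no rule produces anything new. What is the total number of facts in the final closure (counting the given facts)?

17

Round 1: (3) [break_glass => member_of_group]; (6) [device_trusted => token_valid]; (10) [audit_required, role_editor => session_fresh]. New: member_of_group, token_valid, session_fresh.
Round 2: (1) [member_of_group, can_invite => ip_allowlisted]; (4) [session_fresh, token_valid => role_admin]. New: ip_allowlisted, role_admin.
Round 3: (2) [role_admin => can_write]; (9) [ip_allowlisted, role_editor => role_viewer]. New: can_write, role_viewer.
Round 4: (5) [role_viewer, audit_required => restricted_mode]. New: restricted_mode.
Round 5: (7) [restricted_mode, can_write => owner]. New: owner.
Closure: {audit_required, break_glass, can_invite, can_publish, can_read, can_write, device_trusted, elevated, ip_allowlisted, member_of_group, owner, restricted_mode, role_admin, role_editor, role_viewer, session_fresh, token_valid} — 17 facts.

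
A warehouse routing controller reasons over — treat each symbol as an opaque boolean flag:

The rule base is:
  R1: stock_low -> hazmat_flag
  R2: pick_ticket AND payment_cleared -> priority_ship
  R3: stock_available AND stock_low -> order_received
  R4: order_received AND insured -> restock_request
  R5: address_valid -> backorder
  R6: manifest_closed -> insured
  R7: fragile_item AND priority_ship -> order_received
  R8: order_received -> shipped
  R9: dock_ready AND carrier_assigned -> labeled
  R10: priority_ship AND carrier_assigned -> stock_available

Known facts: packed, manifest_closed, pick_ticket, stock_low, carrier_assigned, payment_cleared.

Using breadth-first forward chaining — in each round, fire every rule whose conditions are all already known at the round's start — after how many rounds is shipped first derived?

Round 1: R1 [stock_low -> hazmat_flag]; R2 [pick_ticket AND payment_cleared -> priority_ship]; R6 [manifest_closed -> insured]. Adds hazmat_flag, priority_ship, insured.
Round 2: R10 [priority_ship AND carrier_assigned -> stock_available]. Adds stock_available.
Round 3: R3 [stock_available AND stock_low -> order_received]. Adds order_received.
Round 4: R4 [order_received AND insured -> restock_request]; R8 [order_received -> shipped]. Adds restock_request, shipped.
shipped first appears in round 4.

4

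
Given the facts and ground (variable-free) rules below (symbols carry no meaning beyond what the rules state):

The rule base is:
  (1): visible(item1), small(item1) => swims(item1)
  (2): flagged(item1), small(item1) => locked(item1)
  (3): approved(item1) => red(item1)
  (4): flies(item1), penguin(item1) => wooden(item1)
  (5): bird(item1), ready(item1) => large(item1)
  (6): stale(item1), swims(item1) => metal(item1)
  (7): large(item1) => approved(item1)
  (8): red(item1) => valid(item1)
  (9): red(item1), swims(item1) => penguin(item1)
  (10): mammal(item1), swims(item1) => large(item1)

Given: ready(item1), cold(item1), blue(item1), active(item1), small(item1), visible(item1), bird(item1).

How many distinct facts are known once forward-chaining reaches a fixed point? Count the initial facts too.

13

[1] (1) [visible(item1), small(item1) => swims(item1)]; (5) [bird(item1), ready(item1) => large(item1)]. ⇒ new: swims(item1), large(item1).
[2] (7) [large(item1) => approved(item1)]. ⇒ new: approved(item1).
[3] (3) [approved(item1) => red(item1)]. ⇒ new: red(item1).
[4] (8) [red(item1) => valid(item1)]; (9) [red(item1), swims(item1) => penguin(item1)]. ⇒ new: valid(item1), penguin(item1).
Closure: {active(item1), approved(item1), bird(item1), blue(item1), cold(item1), large(item1), penguin(item1), ready(item1), red(item1), small(item1), swims(item1), valid(item1), visible(item1)} — 13 facts.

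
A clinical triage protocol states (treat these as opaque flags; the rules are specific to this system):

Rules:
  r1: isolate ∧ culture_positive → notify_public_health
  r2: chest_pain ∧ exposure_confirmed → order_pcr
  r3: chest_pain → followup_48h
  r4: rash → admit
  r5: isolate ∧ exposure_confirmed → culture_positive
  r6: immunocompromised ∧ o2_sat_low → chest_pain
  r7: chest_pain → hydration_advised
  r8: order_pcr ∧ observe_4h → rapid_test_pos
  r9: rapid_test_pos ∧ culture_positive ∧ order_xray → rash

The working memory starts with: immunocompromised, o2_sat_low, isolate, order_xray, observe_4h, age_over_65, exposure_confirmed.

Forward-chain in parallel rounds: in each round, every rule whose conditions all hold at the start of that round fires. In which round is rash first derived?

4

Round 1: r5 [isolate ∧ exposure_confirmed → culture_positive]; r6 [immunocompromised ∧ o2_sat_low → chest_pain]. New: culture_positive, chest_pain.
Round 2: r1 [isolate ∧ culture_positive → notify_public_health]; r2 [chest_pain ∧ exposure_confirmed → order_pcr]; r3 [chest_pain → followup_48h]; r7 [chest_pain → hydration_advised]. New: notify_public_health, order_pcr, followup_48h, hydration_advised.
Round 3: r8 [order_pcr ∧ observe_4h → rapid_test_pos]. New: rapid_test_pos.
Round 4: r9 [rapid_test_pos ∧ culture_positive ∧ order_xray → rash]. New: rash.
rash first appears in round 4.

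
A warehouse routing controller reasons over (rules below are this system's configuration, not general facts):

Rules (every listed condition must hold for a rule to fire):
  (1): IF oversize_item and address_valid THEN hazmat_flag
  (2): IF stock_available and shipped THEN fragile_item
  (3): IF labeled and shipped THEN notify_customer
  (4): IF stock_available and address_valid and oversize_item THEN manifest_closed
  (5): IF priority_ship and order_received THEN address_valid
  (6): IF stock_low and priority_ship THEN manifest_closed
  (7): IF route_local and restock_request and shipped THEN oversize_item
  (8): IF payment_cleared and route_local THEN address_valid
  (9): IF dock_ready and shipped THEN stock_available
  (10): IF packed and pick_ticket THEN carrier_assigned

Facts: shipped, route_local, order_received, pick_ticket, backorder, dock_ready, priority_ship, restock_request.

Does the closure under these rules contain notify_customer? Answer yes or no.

Round 1: (5) [IF priority_ship and order_received THEN address_valid]; (7) [IF route_local and restock_request and shipped THEN oversize_item]; (9) [IF dock_ready and shipped THEN stock_available]. New: address_valid, oversize_item, stock_available.
Round 2: (1) [IF oversize_item and address_valid THEN hazmat_flag]; (2) [IF stock_available and shipped THEN fragile_item]; (4) [IF stock_available and address_valid and oversize_item THEN manifest_closed]. New: hazmat_flag, fragile_item, manifest_closed.
Fixed point reached. notify_customer is concluded only by (3); (3) needs labeled (never derived).

no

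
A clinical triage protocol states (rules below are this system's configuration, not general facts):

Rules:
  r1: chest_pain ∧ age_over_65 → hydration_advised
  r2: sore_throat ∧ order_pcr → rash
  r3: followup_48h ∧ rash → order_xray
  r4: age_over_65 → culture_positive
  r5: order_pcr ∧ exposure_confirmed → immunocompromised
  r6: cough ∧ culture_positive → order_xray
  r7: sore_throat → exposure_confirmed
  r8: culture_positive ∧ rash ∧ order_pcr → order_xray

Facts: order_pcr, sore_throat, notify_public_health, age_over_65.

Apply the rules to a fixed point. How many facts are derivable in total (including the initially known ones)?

9

[1] r2 [sore_throat ∧ order_pcr → rash]; r4 [age_over_65 → culture_positive]; r7 [sore_throat → exposure_confirmed]. ⇒ new: rash, culture_positive, exposure_confirmed.
[2] r5 [order_pcr ∧ exposure_confirmed → immunocompromised]; r8 [culture_positive ∧ rash ∧ order_pcr → order_xray]. ⇒ new: immunocompromised, order_xray.
Closure: {age_over_65, culture_positive, exposure_confirmed, immunocompromised, notify_public_health, order_pcr, order_xray, rash, sore_throat} — 9 facts.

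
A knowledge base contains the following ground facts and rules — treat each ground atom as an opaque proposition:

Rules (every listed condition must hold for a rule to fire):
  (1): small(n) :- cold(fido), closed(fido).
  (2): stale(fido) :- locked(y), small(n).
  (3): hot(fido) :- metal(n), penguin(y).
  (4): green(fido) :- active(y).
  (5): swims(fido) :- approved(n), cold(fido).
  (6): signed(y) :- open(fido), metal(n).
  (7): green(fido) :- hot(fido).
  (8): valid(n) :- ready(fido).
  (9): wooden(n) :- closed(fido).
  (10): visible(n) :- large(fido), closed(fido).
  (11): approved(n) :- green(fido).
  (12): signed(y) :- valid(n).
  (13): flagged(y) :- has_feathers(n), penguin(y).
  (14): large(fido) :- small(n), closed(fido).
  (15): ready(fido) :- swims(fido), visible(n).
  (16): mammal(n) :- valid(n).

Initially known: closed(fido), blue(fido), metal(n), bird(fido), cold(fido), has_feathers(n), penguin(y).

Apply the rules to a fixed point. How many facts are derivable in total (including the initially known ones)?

20

Round 1: (1) [small(n) :- cold(fido), closed(fido).]; (3) [hot(fido) :- metal(n), penguin(y).]; (9) [wooden(n) :- closed(fido).]; (13) [flagged(y) :- has_feathers(n), penguin(y).]. Adds small(n), hot(fido), wooden(n), flagged(y).
Round 2: (7) [green(fido) :- hot(fido).]; (14) [large(fido) :- small(n), closed(fido).]. Adds green(fido), large(fido).
Round 3: (10) [visible(n) :- large(fido), closed(fido).]; (11) [approved(n) :- green(fido).]. Adds visible(n), approved(n).
Round 4: (5) [swims(fido) :- approved(n), cold(fido).]. Adds swims(fido).
Round 5: (15) [ready(fido) :- swims(fido), visible(n).]. Adds ready(fido).
Round 6: (8) [valid(n) :- ready(fido).]. Adds valid(n).
Round 7: (12) [signed(y) :- valid(n).]; (16) [mammal(n) :- valid(n).]. Adds signed(y), mammal(n).
Closure: {approved(n), bird(fido), blue(fido), closed(fido), cold(fido), flagged(y), green(fido), has_feathers(n), hot(fido), large(fido), mammal(n), metal(n), penguin(y), ready(fido), signed(y), small(n), swims(fido), valid(n), visible(n), wooden(n)} — 20 facts.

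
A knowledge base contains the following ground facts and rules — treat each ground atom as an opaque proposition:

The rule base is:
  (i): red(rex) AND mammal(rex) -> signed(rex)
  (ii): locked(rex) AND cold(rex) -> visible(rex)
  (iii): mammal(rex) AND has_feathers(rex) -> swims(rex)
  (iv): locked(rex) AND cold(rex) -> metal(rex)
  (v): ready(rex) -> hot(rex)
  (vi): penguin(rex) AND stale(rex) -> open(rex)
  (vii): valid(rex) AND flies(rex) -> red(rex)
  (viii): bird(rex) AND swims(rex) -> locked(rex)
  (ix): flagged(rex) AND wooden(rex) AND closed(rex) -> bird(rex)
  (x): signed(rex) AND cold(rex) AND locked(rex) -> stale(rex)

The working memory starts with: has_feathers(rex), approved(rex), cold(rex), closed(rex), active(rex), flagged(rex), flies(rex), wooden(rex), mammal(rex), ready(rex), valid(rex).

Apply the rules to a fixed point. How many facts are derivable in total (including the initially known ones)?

20

[1] (iii) [mammal(rex) AND has_feathers(rex) -> swims(rex)]; (v) [ready(rex) -> hot(rex)]; (vii) [valid(rex) AND flies(rex) -> red(rex)]; (ix) [flagged(rex) AND wooden(rex) AND closed(rex) -> bird(rex)]. ⇒ new: swims(rex), hot(rex), red(rex), bird(rex).
[2] (i) [red(rex) AND mammal(rex) -> signed(rex)]; (viii) [bird(rex) AND swims(rex) -> locked(rex)]. ⇒ new: signed(rex), locked(rex).
[3] (ii) [locked(rex) AND cold(rex) -> visible(rex)]; (iv) [locked(rex) AND cold(rex) -> metal(rex)]; (x) [signed(rex) AND cold(rex) AND locked(rex) -> stale(rex)]. ⇒ new: visible(rex), metal(rex), stale(rex).
Closure: {active(rex), approved(rex), bird(rex), closed(rex), cold(rex), flagged(rex), flies(rex), has_feathers(rex), hot(rex), locked(rex), mammal(rex), metal(rex), ready(rex), red(rex), signed(rex), stale(rex), swims(rex), valid(rex), visible(rex), wooden(rex)} — 20 facts.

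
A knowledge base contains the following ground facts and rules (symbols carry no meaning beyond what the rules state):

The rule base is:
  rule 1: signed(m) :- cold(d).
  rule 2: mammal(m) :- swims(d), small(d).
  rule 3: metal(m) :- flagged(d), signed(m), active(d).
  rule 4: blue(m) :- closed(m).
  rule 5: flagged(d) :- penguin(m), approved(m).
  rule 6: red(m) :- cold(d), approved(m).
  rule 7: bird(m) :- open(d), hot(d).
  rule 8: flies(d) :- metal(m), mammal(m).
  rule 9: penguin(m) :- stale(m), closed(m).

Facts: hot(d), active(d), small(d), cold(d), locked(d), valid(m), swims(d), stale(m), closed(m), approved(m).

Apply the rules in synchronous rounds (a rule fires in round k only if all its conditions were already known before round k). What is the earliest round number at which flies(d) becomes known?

4

[1] rule 1 [signed(m) :- cold(d).]; rule 2 [mammal(m) :- swims(d), small(d).]; rule 4 [blue(m) :- closed(m).]; rule 6 [red(m) :- cold(d), approved(m).]; rule 9 [penguin(m) :- stale(m), closed(m).]. ⇒ new: signed(m), mammal(m), blue(m), red(m), penguin(m).
[2] rule 5 [flagged(d) :- penguin(m), approved(m).]. ⇒ new: flagged(d).
[3] rule 3 [metal(m) :- flagged(d), signed(m), active(d).]. ⇒ new: metal(m).
[4] rule 8 [flies(d) :- metal(m), mammal(m).]. ⇒ new: flies(d).
flies(d) first appears in round 4.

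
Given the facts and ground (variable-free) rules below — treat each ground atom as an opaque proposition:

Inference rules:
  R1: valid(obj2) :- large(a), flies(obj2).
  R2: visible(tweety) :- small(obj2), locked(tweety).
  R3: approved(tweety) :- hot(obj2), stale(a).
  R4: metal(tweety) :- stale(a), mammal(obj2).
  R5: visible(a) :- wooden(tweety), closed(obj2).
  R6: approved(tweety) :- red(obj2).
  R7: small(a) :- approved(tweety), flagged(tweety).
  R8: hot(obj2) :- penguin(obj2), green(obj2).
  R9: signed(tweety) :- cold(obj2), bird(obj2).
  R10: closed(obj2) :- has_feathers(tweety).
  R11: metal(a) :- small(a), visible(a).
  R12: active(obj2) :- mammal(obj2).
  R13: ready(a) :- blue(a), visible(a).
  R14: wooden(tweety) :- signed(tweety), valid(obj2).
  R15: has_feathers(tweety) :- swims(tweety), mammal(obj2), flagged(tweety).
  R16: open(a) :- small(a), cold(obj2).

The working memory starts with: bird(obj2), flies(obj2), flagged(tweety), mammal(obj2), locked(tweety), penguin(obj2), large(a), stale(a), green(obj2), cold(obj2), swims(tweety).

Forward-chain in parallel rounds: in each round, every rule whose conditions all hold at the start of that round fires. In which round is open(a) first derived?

Round 1 — R1, R4, R8, R9, R12, R15, derive valid(obj2), metal(tweety), hot(obj2), signed(tweety), active(obj2), has_feathers(tweety).
Round 2 — R3, R10, R14, derive approved(tweety), closed(obj2), wooden(tweety).
Round 3 — R5, R7, derive visible(a), small(a).
Round 4 — R11, R16, derive metal(a), open(a).
open(a) first appears in round 4.

4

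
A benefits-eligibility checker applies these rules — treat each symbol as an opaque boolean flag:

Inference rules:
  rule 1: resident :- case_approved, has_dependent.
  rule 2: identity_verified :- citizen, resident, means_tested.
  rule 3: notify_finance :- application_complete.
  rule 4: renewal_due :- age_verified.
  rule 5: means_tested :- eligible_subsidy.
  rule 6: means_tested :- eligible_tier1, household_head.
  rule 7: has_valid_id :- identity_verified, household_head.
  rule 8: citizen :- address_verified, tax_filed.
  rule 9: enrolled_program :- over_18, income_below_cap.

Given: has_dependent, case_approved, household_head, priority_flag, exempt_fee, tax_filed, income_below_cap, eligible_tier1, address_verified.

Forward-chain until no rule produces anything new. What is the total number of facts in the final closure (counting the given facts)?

Round 1: rule 1 [resident :- case_approved, has_dependent.]; rule 6 [means_tested :- eligible_tier1, household_head.]; rule 8 [citizen :- address_verified, tax_filed.]. Adds resident, means_tested, citizen.
Round 2: rule 2 [identity_verified :- citizen, resident, means_tested.]. Adds identity_verified.
Round 3: rule 7 [has_valid_id :- identity_verified, household_head.]. Adds has_valid_id.
Closure: {address_verified, case_approved, citizen, eligible_tier1, exempt_fee, has_dependent, has_valid_id, household_head, identity_verified, income_below_cap, means_tested, priority_flag, resident, tax_filed} — 14 facts.

14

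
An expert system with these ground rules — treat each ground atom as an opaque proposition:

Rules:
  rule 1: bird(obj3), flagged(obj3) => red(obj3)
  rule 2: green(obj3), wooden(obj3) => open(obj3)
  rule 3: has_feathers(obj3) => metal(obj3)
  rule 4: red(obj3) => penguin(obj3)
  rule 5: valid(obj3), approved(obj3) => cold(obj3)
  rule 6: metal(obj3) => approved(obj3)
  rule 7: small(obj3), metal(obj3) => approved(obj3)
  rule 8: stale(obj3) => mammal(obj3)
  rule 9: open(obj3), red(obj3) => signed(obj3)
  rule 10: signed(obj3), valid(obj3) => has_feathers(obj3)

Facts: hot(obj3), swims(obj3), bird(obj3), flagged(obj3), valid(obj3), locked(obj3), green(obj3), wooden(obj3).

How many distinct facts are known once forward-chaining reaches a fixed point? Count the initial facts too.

Round 1 — rule 1, rule 2, derive red(obj3), open(obj3).
Round 2 — rule 4, rule 9, derive penguin(obj3), signed(obj3).
Round 3 — rule 10, derive has_feathers(obj3).
Round 4 — rule 3, derive metal(obj3).
Round 5 — rule 6, derive approved(obj3).
Round 6 — rule 5, derive cold(obj3).
Closure: {approved(obj3), bird(obj3), cold(obj3), flagged(obj3), green(obj3), has_feathers(obj3), hot(obj3), locked(obj3), metal(obj3), open(obj3), penguin(obj3), red(obj3), signed(obj3), swims(obj3), valid(obj3), wooden(obj3)} — 16 facts.

16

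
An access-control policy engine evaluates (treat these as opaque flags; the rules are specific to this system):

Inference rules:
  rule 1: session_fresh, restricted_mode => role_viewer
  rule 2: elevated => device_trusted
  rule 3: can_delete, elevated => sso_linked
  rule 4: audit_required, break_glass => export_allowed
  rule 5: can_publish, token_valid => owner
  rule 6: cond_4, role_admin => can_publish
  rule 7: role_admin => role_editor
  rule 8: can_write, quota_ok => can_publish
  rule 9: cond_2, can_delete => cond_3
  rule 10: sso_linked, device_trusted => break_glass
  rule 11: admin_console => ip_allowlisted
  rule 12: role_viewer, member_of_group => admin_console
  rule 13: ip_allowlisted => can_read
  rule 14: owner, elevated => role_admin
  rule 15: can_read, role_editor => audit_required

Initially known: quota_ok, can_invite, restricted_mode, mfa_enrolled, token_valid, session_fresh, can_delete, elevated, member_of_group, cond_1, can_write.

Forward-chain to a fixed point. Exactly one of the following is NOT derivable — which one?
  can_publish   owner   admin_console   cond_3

Round 1 — rule 1, rule 2, rule 3, rule 8, derive role_viewer, device_trusted, sso_linked, can_publish.
Round 2 — rule 5, rule 10, rule 12, derive owner, break_glass, admin_console.
Round 3 — rule 11, rule 14, derive ip_allowlisted, role_admin.
Round 4 — rule 7, rule 13, derive role_editor, can_read.
Round 5 — rule 15, derive audit_required.
Round 6 — rule 4, derive export_allowed.
Derived: owner (round 2), admin_console (round 2), can_publish (round 1). cond_3 never appears in any round.

cond_3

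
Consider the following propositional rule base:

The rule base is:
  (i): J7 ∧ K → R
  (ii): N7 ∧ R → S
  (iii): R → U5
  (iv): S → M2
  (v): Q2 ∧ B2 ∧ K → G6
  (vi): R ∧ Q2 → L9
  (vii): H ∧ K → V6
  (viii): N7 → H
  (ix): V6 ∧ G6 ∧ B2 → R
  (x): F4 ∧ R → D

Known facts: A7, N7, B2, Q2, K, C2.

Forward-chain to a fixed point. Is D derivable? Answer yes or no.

Round 1: (v) [Q2 ∧ B2 ∧ K → G6]; (viii) [N7 → H]. Adds G6, H.
Round 2: (vii) [H ∧ K → V6]. Adds V6.
Round 3: (ix) [V6 ∧ G6 ∧ B2 → R]. Adds R.
Round 4: (ii) [N7 ∧ R → S]; (iii) [R → U5]; (vi) [R ∧ Q2 → L9]. Adds S, U5, L9.
Round 5: (iv) [S → M2]. Adds M2.
Fixed point reached. D is concluded only by (x); (x) needs F4 (never derived).

no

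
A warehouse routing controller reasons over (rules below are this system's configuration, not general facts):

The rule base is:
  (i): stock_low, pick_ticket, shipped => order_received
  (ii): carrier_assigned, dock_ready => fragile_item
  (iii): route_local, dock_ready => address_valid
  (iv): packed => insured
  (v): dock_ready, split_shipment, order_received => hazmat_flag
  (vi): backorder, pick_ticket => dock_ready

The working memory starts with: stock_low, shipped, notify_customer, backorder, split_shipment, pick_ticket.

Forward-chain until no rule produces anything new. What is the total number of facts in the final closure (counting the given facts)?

Round 1: (i) [stock_low, pick_ticket, shipped => order_received]; (vi) [backorder, pick_ticket => dock_ready]. Adds order_received, dock_ready.
Round 2: (v) [dock_ready, split_shipment, order_received => hazmat_flag]. Adds hazmat_flag.
Closure: {backorder, dock_ready, hazmat_flag, notify_customer, order_received, pick_ticket, shipped, split_shipment, stock_low} — 9 facts.

9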